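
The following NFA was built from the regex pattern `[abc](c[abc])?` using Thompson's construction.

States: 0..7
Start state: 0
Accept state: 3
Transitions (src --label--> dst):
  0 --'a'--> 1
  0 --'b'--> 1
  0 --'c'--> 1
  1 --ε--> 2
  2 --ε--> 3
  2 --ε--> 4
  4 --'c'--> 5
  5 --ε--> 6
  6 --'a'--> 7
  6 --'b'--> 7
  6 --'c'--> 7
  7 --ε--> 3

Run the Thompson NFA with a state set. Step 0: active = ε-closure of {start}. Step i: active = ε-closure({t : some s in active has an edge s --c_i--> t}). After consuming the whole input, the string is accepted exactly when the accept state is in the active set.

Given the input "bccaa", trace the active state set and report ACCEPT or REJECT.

Answer: REJECT

Trace:
S₀ = ε-closure({0}) = {0}
'b' @ 1: {1,2,3,4}  [accepting]
'c' @ 2: {5,6}
'c' @ 3: {3,7}  [accepting]
'a' @ 4: {}  — no active states
rest 'a' ignored (set empty)
end set {} — state 3 not in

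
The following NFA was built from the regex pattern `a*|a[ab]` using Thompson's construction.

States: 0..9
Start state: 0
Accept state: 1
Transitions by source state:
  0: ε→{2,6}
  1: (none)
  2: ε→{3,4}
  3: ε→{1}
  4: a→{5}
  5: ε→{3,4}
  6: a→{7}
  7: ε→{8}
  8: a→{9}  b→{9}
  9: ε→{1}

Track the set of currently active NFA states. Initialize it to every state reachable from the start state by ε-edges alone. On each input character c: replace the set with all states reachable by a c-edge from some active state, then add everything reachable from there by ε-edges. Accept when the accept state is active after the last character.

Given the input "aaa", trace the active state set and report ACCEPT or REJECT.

initial (ε-close {0}): {0,1,2,3,4,6}
'a' @ 1: {1,3,4,5,7,8}  [accepting]
'a' @ 2: {1,3,4,5,9}  [accepting]
'a' @ 3: {1,3,4,5}  [accepting]
after full input: {1,3,4,5}  (accept=1 in)

Answer: ACCEPT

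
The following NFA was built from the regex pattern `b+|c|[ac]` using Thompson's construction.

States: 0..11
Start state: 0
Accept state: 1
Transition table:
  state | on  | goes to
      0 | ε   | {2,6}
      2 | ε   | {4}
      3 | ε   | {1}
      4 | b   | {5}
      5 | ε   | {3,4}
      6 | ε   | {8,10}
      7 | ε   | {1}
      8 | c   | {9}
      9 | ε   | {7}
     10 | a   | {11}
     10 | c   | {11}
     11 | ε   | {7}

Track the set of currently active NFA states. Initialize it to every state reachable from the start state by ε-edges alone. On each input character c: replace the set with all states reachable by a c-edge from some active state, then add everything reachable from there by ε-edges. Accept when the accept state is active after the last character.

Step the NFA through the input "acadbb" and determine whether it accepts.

initial (ε-close {0}): {0,2,4,6,8,10}
'a' @ 1: {1,7,11}  [accepting]
'c' @ 2: {}  — no active states
rest 'adbb' ignored (set empty)
end set {} — state 1 not in

Answer: REJECT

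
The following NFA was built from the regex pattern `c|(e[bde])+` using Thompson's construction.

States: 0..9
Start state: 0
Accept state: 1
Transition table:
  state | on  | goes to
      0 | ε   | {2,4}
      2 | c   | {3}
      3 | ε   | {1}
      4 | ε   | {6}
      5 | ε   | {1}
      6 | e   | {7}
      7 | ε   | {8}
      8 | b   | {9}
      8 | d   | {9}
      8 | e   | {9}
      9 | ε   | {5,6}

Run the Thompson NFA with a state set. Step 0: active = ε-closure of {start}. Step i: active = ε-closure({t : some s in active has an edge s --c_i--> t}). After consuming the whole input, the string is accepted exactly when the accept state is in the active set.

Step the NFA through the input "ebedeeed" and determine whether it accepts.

S₀ = ε-closure({0}) = {0,2,4,6}
'e' @ 1: {7,8}
'b' @ 2: {1,5,6,9}  [accepting]
'e' @ 3: {7,8}
'd' @ 4: {1,5,6,9}  [accepting]
'e' @ 5: {7,8}
'e' @ 6: {1,5,6,9}  [accepting]
'e' @ 7: {7,8}
'd' @ 8: {1,5,6,9}  [accepting]
end set {1,5,6,9} — state 1 in

Answer: ACCEPT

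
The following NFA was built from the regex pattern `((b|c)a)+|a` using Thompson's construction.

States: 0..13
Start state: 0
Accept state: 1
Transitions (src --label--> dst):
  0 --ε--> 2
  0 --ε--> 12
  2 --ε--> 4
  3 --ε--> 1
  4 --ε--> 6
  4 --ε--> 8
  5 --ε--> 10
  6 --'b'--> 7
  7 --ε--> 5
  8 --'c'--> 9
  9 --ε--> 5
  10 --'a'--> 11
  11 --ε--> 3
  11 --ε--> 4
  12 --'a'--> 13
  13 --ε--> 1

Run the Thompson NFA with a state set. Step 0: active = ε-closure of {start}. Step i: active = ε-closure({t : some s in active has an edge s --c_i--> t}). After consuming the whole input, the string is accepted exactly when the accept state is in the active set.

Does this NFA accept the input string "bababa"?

S₀ = ε-closure({0}) = {0,2,4,6,8,12}
'b' @ 1: {5,7,10}
'a' @ 2: {1,3,4,6,8,11}  (accept∈set)
'b' @ 3: {5,7,10}
'a' @ 4: {1,3,4,6,8,11}  (accept∈set)
'b' @ 5: {5,7,10}
'a' @ 6: {1,3,4,6,8,11}  (accept∈set)
end set {1,3,4,6,8,11} — state 1 in

Answer: ACCEPT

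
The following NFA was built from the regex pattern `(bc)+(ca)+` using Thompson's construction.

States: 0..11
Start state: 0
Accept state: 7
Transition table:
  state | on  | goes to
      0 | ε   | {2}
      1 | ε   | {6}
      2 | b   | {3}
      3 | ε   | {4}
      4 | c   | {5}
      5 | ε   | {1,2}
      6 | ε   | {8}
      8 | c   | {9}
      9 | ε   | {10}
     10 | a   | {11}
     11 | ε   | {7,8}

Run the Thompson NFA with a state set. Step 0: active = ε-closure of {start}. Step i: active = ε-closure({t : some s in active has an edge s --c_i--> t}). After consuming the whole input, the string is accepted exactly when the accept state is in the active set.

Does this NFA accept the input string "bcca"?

initial (ε-close {0}): {0,2}
'b' @ 1: {3,4}
'c' @ 2: {1,2,5,6,8}
'c' @ 3: {9,10}
'a' @ 4: {7,8,11}  ✓accept
final: {7,8,11}; accept 7 in set

Answer: ACCEPT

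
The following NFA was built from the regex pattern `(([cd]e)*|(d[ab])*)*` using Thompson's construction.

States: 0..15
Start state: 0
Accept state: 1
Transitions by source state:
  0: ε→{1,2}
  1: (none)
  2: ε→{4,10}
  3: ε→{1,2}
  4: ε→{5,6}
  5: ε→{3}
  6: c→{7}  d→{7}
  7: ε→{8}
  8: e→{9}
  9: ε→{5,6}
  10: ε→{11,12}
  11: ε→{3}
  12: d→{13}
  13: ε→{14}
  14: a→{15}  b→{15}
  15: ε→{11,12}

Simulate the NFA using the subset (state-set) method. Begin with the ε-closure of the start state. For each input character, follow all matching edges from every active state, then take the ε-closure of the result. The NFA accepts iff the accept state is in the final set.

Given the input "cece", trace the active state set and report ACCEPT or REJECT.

Answer: ACCEPT

Steps:
start: ε-closure({0}) = {0,1,2,3,4,5,6,10,11,12}
'c' @ 1: {7,8}
'e' @ 2: {1,2,3,4,5,6,9,10,11,12}  (accept∈set)
'c' @ 3: {7,8}
'e' @ 4: {1,2,3,4,5,6,9,10,11,12}  (accept∈set)
end set {1,2,3,4,5,6,9,10,11,12} — state 1 in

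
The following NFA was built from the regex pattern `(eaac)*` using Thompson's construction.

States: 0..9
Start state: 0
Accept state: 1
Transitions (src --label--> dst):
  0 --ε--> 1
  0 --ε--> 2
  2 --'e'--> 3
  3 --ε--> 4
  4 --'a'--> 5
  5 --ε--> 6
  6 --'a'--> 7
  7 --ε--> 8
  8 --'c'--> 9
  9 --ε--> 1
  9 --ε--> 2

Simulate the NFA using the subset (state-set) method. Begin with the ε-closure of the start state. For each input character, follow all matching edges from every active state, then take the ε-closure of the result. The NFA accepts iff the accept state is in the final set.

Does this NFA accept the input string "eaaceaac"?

Answer: ACCEPT

Trace:
initial (ε-close {0}): {0,1,2}
'e' @ 1: {3,4}
'a' @ 2: {5,6}
'a' @ 3: {7,8}
'c' @ 4: {1,2,9}  [accepting]
'e' @ 5: {3,4}
'a' @ 6: {5,6}
'a' @ 7: {7,8}
'c' @ 8: {1,2,9}  [accepting]
after full input: {1,2,9}  (accept=1 in)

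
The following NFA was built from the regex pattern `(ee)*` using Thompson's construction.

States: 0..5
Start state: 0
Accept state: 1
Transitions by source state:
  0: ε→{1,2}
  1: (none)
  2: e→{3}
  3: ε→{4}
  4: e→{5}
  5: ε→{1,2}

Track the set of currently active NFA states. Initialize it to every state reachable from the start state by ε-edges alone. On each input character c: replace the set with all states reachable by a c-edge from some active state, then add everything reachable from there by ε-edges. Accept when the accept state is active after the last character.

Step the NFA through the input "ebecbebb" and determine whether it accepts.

initial (ε-close {0}): {0,1,2}
'e' @ 1: {3,4}
'b' @ 2: {}  — state set empty
rest 'ecbebb' ignored (set empty)
after full input: {}  (accept=1 not in)

Answer: REJECT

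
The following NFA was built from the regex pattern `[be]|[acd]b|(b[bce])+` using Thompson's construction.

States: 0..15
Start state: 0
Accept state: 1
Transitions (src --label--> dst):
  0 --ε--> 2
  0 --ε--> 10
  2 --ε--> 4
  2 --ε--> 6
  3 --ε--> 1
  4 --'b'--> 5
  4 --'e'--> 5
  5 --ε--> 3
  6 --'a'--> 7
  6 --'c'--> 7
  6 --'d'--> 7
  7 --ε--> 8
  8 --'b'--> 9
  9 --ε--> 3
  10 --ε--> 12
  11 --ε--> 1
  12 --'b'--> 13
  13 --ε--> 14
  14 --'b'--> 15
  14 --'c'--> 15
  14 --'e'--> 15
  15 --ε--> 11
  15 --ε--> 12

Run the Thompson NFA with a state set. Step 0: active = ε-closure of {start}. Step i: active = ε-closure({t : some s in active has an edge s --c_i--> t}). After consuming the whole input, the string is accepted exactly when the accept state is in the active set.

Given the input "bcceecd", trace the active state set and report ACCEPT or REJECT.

Answer: REJECT

Steps:
initial (ε-close {0}): {0,2,4,6,10,12}
'b' @ 1: {1,3,5,13,14}  [accepting]
'c' @ 2: {1,11,12,15}  [accepting]
'c' @ 3: {}  — dead — no transitions
rest 'eecd' ignored (set empty)
end set {} — state 1 not in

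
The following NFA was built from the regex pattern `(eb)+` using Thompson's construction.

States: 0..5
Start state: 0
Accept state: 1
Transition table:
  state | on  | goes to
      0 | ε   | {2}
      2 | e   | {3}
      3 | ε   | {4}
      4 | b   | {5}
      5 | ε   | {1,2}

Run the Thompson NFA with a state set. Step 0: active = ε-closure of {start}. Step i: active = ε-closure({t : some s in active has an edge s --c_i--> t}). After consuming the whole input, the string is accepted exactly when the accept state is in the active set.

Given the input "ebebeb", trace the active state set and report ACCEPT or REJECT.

S₀ = ε-closure({0}) = {0,2}
'e' @ 1: {3,4}
'b' @ 2: {1,2,5}  ✓accept
'e' @ 3: {3,4}
'b' @ 4: {1,2,5}  ✓accept
'e' @ 5: {3,4}
'b' @ 6: {1,2,5}  ✓accept
after full input: {1,2,5}  (accept=1 in)

Answer: ACCEPT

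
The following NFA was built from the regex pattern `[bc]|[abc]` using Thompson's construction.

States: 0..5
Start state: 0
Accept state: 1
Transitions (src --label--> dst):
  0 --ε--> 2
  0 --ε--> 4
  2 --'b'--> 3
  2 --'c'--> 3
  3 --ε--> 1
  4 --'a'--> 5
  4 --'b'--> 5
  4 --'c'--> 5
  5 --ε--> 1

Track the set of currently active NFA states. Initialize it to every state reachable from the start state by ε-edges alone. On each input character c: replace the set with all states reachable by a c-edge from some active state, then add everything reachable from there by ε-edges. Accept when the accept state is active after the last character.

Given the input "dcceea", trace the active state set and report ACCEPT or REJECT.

Answer: REJECT

Steps:
start: ε-closure({0}) = {0,2,4}
'd' @ 1: {}  — state set empty
rest 'cceea' ignored (set empty)
end set {} — state 1 not in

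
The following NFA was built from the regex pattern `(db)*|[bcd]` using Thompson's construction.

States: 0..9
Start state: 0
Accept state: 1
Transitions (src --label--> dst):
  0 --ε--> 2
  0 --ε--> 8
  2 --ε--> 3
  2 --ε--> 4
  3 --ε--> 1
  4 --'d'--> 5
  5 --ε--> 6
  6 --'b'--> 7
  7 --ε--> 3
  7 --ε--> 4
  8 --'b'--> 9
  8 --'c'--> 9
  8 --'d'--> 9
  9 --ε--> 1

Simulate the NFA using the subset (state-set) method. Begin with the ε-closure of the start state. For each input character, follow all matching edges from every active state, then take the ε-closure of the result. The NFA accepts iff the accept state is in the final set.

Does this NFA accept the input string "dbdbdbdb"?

Answer: ACCEPT

Trace:
initial (ε-close {0}): {0,1,2,3,4,8}
'd' @ 1: {1,5,6,9}  (accept∈set)
'b' @ 2: {1,3,4,7}  (accept∈set)
'd' @ 3: {5,6}
'b' @ 4: {1,3,4,7}  (accept∈set)
'd' @ 5: {5,6}
'b' @ 6: {1,3,4,7}  (accept∈set)
'd' @ 7: {5,6}
'b' @ 8: {1,3,4,7}  (accept∈set)
after full input: {1,3,4,7}  (accept=1 in)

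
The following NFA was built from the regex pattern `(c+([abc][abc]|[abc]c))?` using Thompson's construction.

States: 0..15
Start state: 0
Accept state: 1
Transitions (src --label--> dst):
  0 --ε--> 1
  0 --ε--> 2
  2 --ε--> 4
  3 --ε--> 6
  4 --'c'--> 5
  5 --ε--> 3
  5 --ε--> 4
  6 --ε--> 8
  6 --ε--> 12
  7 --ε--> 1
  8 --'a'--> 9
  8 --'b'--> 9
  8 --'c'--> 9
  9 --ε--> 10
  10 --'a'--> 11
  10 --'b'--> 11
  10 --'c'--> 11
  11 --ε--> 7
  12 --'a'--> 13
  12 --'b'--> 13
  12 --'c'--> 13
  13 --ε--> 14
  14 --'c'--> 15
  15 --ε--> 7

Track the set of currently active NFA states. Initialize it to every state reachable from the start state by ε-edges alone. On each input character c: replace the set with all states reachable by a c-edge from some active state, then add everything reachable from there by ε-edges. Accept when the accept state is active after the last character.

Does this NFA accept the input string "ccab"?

Answer: ACCEPT

Trace:
start: ε-closure({0}) = {0,1,2,4}
'c' @ 1: {3,4,5,6,8,12}
'c' @ 2: {3,4,5,6,8,9,10,12,13,14}
'a' @ 3: {1,7,9,10,11,13,14}  [accepting]
'b' @ 4: {1,7,11}  [accepting]
final: {1,7,11}; accept 1 in set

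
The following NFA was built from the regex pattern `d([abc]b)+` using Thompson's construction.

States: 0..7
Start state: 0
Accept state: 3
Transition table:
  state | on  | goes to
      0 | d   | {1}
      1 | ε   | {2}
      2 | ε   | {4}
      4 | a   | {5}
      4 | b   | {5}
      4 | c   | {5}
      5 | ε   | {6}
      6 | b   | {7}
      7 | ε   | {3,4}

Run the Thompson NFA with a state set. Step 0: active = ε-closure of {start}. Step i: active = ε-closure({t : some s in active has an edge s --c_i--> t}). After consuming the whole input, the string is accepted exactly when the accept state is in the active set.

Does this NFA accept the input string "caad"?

Answer: REJECT

Trace:
initial (ε-close {0}): {0}
'c' @ 1: {}  — no active states
rest 'aad' ignored (set empty)
final: {}; accept 3 not in set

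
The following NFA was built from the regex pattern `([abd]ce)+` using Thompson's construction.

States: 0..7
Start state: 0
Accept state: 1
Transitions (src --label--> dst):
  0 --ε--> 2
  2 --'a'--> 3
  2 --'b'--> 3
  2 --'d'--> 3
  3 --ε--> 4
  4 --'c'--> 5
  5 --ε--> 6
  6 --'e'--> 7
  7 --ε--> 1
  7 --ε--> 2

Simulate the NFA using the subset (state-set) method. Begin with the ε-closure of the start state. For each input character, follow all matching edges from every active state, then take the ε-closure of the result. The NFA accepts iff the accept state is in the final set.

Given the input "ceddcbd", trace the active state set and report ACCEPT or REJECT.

S₀ = ε-closure({0}) = {0,2}
'c' @ 1: {}  — state set empty
rest 'eddcbd' ignored (set empty)
end set {} — state 1 not in

Answer: REJECT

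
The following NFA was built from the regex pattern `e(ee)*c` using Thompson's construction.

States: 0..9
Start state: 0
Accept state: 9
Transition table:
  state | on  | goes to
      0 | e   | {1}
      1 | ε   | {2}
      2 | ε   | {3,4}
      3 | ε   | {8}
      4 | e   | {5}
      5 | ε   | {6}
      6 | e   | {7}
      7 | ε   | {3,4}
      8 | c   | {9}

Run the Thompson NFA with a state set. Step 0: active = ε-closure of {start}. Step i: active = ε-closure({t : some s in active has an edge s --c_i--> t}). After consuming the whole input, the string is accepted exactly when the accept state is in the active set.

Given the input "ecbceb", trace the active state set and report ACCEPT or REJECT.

start: ε-closure({0}) = {0}
'e' @ 1: {1,2,3,4,8}
'c' @ 2: {9}  (accept∈set)
'b' @ 3: {}  — dead — no transitions
rest 'ceb' ignored (set empty)
after full input: {}  (accept=9 not in)

Answer: REJECT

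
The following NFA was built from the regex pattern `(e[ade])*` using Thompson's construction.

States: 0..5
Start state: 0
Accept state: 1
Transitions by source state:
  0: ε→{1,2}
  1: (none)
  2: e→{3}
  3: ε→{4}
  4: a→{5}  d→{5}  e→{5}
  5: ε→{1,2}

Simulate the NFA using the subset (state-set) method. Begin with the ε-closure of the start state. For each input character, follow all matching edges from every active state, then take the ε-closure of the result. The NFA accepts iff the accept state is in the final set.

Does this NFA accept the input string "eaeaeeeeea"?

Answer: ACCEPT

Steps:
start: ε-closure({0}) = {0,1,2}
'e' @ 1: {3,4}
'a' @ 2: {1,2,5}  (accept∈set)
'e' @ 3: {3,4}
'a' @ 4: {1,2,5}  (accept∈set)
'e' @ 5: {3,4}
'e' @ 6: {1,2,5}  (accept∈set)
'e' @ 7: {3,4}
'e' @ 8: {1,2,5}  (accept∈set)
'e' @ 9: {3,4}
'a' @ 10: {1,2,5}  (accept∈set)
after full input: {1,2,5}  (accept=1 in)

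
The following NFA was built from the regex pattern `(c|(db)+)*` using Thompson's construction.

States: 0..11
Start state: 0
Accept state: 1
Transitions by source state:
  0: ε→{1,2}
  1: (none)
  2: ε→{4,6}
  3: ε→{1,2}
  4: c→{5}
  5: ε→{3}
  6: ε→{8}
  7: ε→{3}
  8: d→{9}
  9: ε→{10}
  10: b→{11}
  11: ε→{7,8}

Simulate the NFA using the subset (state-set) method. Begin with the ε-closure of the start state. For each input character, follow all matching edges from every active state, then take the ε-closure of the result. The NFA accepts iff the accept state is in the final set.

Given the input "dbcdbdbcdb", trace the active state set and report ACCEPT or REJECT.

initial (ε-close {0}): {0,1,2,4,6,8}
'd' @ 1: {9,10}
'b' @ 2: {1,2,3,4,6,7,8,11}  ✓accept
'c' @ 3: {1,2,3,4,5,6,8}  ✓accept
'd' @ 4: {9,10}
'b' @ 5: {1,2,3,4,6,7,8,11}  ✓accept
'd' @ 6: {9,10}
'b' @ 7: {1,2,3,4,6,7,8,11}  ✓accept
'c' @ 8: {1,2,3,4,5,6,8}  ✓accept
'd' @ 9: {9,10}
'b' @ 10: {1,2,3,4,6,7,8,11}  ✓accept
end set {1,2,3,4,6,7,8,11} — state 1 in

Answer: ACCEPT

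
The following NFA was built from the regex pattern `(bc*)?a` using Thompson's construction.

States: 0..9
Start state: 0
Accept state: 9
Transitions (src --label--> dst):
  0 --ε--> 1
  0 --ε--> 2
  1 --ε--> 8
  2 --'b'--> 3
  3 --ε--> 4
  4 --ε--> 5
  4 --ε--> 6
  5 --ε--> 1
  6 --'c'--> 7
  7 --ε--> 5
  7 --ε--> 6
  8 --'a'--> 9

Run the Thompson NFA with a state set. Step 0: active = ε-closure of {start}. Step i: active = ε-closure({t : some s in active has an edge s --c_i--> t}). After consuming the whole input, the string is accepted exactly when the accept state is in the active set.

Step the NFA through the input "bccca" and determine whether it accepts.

S₀ = ε-closure({0}) = {0,1,2,8}
'b' @ 1: {1,3,4,5,6,8}
'c' @ 2: {1,5,6,7,8}
'c' @ 3: {1,5,6,7,8}
'c' @ 4: {1,5,6,7,8}
'a' @ 5: {9}  (accept∈set)
end set {9} — state 9 in

Answer: ACCEPT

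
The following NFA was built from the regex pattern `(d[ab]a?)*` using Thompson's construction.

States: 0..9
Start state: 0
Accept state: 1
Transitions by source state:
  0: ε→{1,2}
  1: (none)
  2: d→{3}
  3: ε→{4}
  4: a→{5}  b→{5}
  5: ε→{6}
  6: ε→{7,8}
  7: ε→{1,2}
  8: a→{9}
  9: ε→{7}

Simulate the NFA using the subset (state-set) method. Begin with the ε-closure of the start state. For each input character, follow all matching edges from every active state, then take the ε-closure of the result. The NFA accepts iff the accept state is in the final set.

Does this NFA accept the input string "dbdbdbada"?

Answer: ACCEPT

Derivation:
initial (ε-close {0}): {0,1,2}
'd' @ 1: {3,4}
'b' @ 2: {1,2,5,6,7,8}  [accepting]
'd' @ 3: {3,4}
'b' @ 4: {1,2,5,6,7,8}  [accepting]
'd' @ 5: {3,4}
'b' @ 6: {1,2,5,6,7,8}  [accepting]
'a' @ 7: {1,2,7,9}  [accepting]
'd' @ 8: {3,4}
'a' @ 9: {1,2,5,6,7,8}  [accepting]
final: {1,2,5,6,7,8}; accept 1 in set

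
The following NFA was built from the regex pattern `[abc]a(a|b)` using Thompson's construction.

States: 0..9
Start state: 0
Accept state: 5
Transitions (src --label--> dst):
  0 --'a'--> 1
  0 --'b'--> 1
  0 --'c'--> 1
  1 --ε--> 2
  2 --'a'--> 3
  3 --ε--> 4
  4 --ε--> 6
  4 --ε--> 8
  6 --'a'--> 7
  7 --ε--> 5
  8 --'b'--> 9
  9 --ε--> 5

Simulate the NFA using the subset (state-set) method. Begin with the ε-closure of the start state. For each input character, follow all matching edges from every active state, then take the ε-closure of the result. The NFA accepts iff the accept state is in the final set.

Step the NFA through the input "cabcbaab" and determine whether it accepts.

Answer: REJECT

Derivation:
start: ε-closure({0}) = {0}
'c' @ 1: {1,2}
'a' @ 2: {3,4,6,8}
'b' @ 3: {5,9}  [accepting]
'c' @ 4: {}  — no active states
rest 'baab' ignored (set empty)
end set {} — state 5 not in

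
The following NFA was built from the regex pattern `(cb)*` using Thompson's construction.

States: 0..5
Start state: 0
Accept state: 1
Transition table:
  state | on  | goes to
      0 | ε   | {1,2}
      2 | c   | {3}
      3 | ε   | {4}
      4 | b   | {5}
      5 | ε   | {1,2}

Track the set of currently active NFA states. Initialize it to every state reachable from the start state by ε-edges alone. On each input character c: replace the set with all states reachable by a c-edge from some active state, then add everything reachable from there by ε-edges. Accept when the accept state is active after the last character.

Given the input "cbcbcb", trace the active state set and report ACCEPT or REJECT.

Answer: ACCEPT

Steps:
S₀ = ε-closure({0}) = {0,1,2}
'c' @ 1: {3,4}
'b' @ 2: {1,2,5}  ✓accept
'c' @ 3: {3,4}
'b' @ 4: {1,2,5}  ✓accept
'c' @ 5: {3,4}
'b' @ 6: {1,2,5}  ✓accept
final: {1,2,5}; accept 1 in set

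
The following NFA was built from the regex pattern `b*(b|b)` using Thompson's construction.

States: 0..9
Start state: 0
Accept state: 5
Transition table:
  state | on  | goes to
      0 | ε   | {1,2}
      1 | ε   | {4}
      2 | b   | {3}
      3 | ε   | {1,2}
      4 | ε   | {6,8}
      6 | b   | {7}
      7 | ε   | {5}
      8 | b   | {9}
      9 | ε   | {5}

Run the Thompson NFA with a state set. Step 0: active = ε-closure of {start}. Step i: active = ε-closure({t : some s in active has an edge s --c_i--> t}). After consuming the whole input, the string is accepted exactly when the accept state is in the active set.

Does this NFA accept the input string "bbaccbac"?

Answer: REJECT

Trace:
S₀ = ε-closure({0}) = {0,1,2,4,6,8}
'b' @ 1: {1,2,3,4,5,6,7,8,9}  [accepting]
'b' @ 2: {1,2,3,4,5,6,7,8,9}  [accepting]
'a' @ 3: {}  — state set empty
rest 'ccbac' ignored (set empty)
end set {} — state 5 not in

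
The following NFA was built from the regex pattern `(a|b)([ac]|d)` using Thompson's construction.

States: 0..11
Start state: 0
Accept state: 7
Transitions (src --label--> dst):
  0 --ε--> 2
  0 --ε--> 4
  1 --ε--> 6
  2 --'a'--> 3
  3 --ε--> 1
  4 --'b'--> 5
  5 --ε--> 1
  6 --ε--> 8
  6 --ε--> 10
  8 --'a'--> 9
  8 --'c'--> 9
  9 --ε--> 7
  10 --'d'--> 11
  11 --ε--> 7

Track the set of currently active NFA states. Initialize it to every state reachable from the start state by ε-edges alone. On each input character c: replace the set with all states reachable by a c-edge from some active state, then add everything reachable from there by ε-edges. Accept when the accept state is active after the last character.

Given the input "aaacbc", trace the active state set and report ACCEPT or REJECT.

Answer: REJECT

Trace:
initial (ε-close {0}): {0,2,4}
'a' @ 1: {1,3,6,8,10}
'a' @ 2: {7,9}  [accepting]
'a' @ 3: {}  — dead — no transitions
rest 'cbc' ignored (set empty)
end set {} — state 7 not in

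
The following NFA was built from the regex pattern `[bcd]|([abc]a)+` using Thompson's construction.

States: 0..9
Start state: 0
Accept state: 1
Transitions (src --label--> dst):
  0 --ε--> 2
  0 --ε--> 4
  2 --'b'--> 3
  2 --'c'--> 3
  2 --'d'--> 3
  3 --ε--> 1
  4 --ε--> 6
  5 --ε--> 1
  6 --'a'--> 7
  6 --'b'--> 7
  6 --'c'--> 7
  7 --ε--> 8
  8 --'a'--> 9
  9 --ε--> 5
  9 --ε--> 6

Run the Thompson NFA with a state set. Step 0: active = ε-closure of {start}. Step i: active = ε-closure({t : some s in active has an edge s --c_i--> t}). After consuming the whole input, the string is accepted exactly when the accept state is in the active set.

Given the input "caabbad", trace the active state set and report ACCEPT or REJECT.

Answer: REJECT

Derivation:
start: ε-closure({0}) = {0,2,4,6}
'c' @ 1: {1,3,7,8}  [accepting]
'a' @ 2: {1,5,6,9}  [accepting]
'a' @ 3: {7,8}
'b' @ 4: {}  — state set empty
rest 'bad' ignored (set empty)
final: {}; accept 1 not in set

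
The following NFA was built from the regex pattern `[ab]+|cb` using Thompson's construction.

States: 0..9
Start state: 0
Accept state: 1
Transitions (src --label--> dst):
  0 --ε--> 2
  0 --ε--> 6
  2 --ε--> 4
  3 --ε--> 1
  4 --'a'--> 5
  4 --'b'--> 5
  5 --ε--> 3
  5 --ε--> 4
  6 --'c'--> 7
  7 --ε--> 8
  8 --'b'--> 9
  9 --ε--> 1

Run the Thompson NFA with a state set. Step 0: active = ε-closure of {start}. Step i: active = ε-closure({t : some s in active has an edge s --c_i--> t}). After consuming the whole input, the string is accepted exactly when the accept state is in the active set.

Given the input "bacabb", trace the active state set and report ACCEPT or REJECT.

S₀ = ε-closure({0}) = {0,2,4,6}
'b' @ 1: {1,3,4,5}  [accepting]
'a' @ 2: {1,3,4,5}  [accepting]
'c' @ 3: {}  — state set empty
rest 'abb' ignored (set empty)
final: {}; accept 1 not in set

Answer: REJECT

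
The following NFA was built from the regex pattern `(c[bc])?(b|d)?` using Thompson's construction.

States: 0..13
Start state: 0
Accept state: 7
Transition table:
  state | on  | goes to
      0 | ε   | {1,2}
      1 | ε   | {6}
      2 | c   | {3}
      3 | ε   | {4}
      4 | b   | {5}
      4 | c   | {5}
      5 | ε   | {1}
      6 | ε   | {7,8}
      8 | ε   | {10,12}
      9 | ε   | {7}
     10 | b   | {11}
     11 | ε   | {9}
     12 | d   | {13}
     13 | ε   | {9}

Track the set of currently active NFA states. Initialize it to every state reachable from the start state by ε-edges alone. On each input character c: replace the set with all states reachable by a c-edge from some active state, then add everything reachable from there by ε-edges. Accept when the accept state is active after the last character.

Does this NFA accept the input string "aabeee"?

Answer: REJECT

Derivation:
initial (ε-close {0}): {0,1,2,6,7,8,10,12}
'a' @ 1: {}  — state set empty
rest 'abeee' ignored (set empty)
after full input: {}  (accept=7 not in)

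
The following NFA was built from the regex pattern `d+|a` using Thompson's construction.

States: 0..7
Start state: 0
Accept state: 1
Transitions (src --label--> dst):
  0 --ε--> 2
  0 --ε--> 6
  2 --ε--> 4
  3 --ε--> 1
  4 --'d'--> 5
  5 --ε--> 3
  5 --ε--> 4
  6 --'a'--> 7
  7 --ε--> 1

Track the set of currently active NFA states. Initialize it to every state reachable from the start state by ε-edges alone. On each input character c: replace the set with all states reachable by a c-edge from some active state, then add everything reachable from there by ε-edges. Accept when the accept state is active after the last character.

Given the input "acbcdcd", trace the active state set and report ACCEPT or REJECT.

Answer: REJECT

Derivation:
initial (ε-close {0}): {0,2,4,6}
'a' @ 1: {1,7}  (accept∈set)
'c' @ 2: {}  — dead — no transitions
rest 'bcdcd' ignored (set empty)
final: {}; accept 1 not in set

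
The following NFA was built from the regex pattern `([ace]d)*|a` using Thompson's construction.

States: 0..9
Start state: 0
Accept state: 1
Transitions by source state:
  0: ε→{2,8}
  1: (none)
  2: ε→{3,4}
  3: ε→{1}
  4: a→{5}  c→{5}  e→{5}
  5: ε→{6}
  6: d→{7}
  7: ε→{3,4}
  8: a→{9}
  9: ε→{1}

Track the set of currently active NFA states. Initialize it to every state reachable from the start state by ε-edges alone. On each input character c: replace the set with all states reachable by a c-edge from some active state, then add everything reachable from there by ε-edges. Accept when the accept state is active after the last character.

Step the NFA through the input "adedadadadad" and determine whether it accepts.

S₀ = ε-closure({0}) = {0,1,2,3,4,8}
'a' @ 1: {1,5,6,9}  (accept∈set)
'd' @ 2: {1,3,4,7}  (accept∈set)
'e' @ 3: {5,6}
'd' @ 4: {1,3,4,7}  (accept∈set)
'a' @ 5: {5,6}
'd' @ 6: {1,3,4,7}  (accept∈set)
'a' @ 7: {5,6}
'd' @ 8: {1,3,4,7}  (accept∈set)
'a' @ 9: {5,6}
'd' @ 10: {1,3,4,7}  (accept∈set)
'a' @ 11: {5,6}
'd' @ 12: {1,3,4,7}  (accept∈set)
final: {1,3,4,7}; accept 1 in set

Answer: ACCEPT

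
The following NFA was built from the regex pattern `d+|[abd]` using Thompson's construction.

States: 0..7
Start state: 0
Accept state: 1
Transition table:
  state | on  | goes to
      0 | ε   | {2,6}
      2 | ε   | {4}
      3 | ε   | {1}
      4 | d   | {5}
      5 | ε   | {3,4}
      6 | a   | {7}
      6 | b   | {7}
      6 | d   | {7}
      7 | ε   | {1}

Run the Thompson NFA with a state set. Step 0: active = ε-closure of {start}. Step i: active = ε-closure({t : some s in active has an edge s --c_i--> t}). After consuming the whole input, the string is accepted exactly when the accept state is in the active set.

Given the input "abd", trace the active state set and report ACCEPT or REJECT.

S₀ = ε-closure({0}) = {0,2,4,6}
'a' @ 1: {1,7}  [accepting]
'b' @ 2: {}  — state set empty
rest 'd' ignored (set empty)
after full input: {}  (accept=1 not in)

Answer: REJECT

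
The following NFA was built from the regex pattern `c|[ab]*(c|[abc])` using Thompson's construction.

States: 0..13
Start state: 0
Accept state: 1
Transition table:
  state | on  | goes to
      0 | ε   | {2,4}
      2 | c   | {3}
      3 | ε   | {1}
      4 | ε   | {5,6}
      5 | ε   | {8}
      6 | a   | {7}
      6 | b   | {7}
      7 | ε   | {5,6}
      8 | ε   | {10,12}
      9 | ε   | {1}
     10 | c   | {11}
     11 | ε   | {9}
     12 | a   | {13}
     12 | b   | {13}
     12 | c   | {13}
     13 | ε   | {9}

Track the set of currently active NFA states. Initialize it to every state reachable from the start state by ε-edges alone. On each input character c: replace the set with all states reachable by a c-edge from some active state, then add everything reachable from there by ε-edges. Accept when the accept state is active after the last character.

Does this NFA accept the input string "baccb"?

Answer: REJECT

Derivation:
S₀ = ε-closure({0}) = {0,2,4,5,6,8,10,12}
'b' @ 1: {1,5,6,7,8,9,10,12,13}  [accepting]
'a' @ 2: {1,5,6,7,8,9,10,12,13}  [accepting]
'c' @ 3: {1,9,11,13}  [accepting]
'c' @ 4: {}  — state set empty
rest 'b' ignored (set empty)
end set {} — state 1 not in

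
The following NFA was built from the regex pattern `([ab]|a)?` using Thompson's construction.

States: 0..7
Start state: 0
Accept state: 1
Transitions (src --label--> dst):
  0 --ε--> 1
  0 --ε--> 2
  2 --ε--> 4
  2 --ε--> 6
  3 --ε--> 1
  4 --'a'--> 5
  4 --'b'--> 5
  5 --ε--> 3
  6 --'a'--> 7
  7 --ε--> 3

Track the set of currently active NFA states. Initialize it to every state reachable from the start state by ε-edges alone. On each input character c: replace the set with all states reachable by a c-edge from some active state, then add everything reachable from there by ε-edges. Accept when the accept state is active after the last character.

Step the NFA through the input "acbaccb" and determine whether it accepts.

Answer: REJECT

Steps:
S₀ = ε-closure({0}) = {0,1,2,4,6}
'a' @ 1: {1,3,5,7}  ✓accept
'c' @ 2: {}  — no active states
rest 'baccb' ignored (set empty)
final: {}; accept 1 not in set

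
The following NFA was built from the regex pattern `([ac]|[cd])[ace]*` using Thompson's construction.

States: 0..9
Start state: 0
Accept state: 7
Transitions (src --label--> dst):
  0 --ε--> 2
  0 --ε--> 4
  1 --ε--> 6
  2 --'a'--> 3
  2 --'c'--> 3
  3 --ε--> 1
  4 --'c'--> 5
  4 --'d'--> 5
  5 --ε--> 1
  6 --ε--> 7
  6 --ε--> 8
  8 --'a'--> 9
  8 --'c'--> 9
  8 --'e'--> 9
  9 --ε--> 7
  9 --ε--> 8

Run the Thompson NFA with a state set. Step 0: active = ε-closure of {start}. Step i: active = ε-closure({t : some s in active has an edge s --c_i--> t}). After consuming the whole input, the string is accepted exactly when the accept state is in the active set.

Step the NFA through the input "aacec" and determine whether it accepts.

Answer: ACCEPT

Steps:
start: ε-closure({0}) = {0,2,4}
'a' @ 1: {1,3,6,7,8}  [accepting]
'a' @ 2: {7,8,9}  [accepting]
'c' @ 3: {7,8,9}  [accepting]
'e' @ 4: {7,8,9}  [accepting]
'c' @ 5: {7,8,9}  [accepting]
after full input: {7,8,9}  (accept=7 in)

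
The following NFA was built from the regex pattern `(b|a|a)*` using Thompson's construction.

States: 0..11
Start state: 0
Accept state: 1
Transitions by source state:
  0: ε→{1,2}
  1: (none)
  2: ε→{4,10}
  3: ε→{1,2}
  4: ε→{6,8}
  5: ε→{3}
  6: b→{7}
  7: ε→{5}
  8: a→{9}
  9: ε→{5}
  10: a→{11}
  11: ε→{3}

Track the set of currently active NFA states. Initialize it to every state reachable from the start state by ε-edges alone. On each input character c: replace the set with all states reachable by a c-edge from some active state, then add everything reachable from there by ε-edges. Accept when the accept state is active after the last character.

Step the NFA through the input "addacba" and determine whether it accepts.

initial (ε-close {0}): {0,1,2,4,6,8,10}
'a' @ 1: {1,2,3,4,5,6,8,9,10,11}  ✓accept
'd' @ 2: {}  — dead — no transitions
rest 'dacba' ignored (set empty)
end set {} — state 1 not in

Answer: REJECT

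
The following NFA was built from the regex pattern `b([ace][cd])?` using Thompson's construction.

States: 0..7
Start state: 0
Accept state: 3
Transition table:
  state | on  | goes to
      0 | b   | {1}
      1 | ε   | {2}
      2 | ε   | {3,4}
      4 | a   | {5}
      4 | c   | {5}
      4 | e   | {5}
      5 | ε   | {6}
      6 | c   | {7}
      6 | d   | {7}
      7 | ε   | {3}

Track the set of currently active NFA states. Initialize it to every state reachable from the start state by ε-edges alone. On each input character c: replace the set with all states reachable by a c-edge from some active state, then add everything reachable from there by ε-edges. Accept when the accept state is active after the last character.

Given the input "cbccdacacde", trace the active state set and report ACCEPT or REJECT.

Answer: REJECT

Steps:
S₀ = ε-closure({0}) = {0}
'c' @ 1: {}  — no active states
rest 'bccdacacde' ignored (set empty)
after full input: {}  (accept=3 not in)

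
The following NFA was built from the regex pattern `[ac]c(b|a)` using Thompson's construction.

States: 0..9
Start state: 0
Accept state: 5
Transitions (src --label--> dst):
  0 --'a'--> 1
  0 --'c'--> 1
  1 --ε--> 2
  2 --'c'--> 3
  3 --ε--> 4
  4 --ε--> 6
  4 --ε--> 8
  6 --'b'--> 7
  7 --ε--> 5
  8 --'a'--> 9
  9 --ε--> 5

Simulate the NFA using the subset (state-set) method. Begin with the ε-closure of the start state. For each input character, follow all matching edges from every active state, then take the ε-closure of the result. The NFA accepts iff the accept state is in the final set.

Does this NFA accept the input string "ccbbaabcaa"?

Answer: REJECT

Derivation:
initial (ε-close {0}): {0}
'c' @ 1: {1,2}
'c' @ 2: {3,4,6,8}
'b' @ 3: {5,7}  [accepting]
'b' @ 4: {}  — no active states
rest 'aabcaa' ignored (set empty)
after full input: {}  (accept=5 not in)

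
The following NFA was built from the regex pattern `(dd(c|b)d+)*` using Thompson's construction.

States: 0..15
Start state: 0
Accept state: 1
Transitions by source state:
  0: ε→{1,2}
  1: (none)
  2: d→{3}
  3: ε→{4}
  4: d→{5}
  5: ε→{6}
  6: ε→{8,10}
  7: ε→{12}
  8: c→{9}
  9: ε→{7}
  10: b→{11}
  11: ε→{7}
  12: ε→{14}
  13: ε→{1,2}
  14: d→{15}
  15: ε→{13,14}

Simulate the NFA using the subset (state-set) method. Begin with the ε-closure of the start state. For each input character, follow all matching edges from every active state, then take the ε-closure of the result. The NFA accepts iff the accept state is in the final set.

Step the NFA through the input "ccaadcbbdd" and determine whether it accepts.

Answer: REJECT

Steps:
S₀ = ε-closure({0}) = {0,1,2}
'c' @ 1: {}  — state set empty
rest 'caadcbbdd' ignored (set empty)
end set {} — state 1 not in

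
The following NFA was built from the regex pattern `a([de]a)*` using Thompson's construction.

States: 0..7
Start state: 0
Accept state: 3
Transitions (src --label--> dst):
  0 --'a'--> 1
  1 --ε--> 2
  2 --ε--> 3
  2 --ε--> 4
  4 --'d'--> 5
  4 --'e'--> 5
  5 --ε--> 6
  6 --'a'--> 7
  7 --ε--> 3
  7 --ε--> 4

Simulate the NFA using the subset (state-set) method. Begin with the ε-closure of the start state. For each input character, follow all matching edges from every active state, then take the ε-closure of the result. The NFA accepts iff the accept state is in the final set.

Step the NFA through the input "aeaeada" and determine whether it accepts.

Answer: ACCEPT

Steps:
S₀ = ε-closure({0}) = {0}
'a' @ 1: {1,2,3,4}  [accepting]
'e' @ 2: {5,6}
'a' @ 3: {3,4,7}  [accepting]
'e' @ 4: {5,6}
'a' @ 5: {3,4,7}  [accepting]
'd' @ 6: {5,6}
'a' @ 7: {3,4,7}  [accepting]
after full input: {3,4,7}  (accept=3 in)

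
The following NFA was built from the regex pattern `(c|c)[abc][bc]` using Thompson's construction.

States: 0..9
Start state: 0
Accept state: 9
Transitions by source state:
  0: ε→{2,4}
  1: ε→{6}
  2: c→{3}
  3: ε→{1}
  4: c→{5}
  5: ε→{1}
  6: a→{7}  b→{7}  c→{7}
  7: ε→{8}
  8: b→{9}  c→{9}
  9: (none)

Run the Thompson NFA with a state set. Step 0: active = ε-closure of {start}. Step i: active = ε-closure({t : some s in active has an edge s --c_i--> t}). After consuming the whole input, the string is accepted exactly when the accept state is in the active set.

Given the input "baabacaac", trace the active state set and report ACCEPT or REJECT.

initial (ε-close {0}): {0,2,4}
'b' @ 1: {}  — no active states
rest 'aabacaac' ignored (set empty)
final: {}; accept 9 not in set

Answer: REJECT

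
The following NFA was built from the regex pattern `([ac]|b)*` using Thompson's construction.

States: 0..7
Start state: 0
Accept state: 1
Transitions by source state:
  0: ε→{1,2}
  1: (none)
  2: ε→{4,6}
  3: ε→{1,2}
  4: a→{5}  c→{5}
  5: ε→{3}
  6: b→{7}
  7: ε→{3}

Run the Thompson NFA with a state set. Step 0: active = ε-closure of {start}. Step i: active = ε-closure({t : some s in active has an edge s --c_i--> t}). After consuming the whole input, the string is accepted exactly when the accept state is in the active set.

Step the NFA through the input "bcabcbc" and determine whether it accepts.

Answer: ACCEPT

Derivation:
initial (ε-close {0}): {0,1,2,4,6}
'b' @ 1: {1,2,3,4,6,7}  (accept∈set)
'c' @ 2: {1,2,3,4,5,6}  (accept∈set)
'a' @ 3: {1,2,3,4,5,6}  (accept∈set)
'b' @ 4: {1,2,3,4,6,7}  (accept∈set)
'c' @ 5: {1,2,3,4,5,6}  (accept∈set)
'b' @ 6: {1,2,3,4,6,7}  (accept∈set)
'c' @ 7: {1,2,3,4,5,6}  (accept∈set)
after full input: {1,2,3,4,5,6}  (accept=1 in)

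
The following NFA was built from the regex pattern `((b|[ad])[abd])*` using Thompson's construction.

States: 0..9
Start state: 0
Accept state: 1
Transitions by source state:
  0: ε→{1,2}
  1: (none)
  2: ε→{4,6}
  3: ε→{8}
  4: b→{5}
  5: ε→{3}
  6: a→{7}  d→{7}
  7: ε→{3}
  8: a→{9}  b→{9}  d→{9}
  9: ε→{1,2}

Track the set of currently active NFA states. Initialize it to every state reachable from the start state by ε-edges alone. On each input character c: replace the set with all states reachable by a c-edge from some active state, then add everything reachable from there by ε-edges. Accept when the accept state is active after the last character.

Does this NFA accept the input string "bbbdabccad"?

Answer: REJECT

Trace:
start: ε-closure({0}) = {0,1,2,4,6}
'b' @ 1: {3,5,8}
'b' @ 2: {1,2,4,6,9}  (accept∈set)
'b' @ 3: {3,5,8}
'd' @ 4: {1,2,4,6,9}  (accept∈set)
'a' @ 5: {3,7,8}
'b' @ 6: {1,2,4,6,9}  (accept∈set)
'c' @ 7: {}  — no active states
rest 'cad' ignored (set empty)
end set {} — state 1 not in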